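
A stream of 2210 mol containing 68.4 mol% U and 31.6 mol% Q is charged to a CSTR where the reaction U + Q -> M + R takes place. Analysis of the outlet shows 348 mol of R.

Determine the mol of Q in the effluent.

For R: n = n₀ + 1ξ → 348 = 0 + 1ξ, giving ξ = 348 mol.
Outlet amounts (n = n₀ + ν ξ):
  U: 1512 − 1(348) = 1164
  Q: 698.4 − 1(348) = 350.4
  M: 0 + 1(348) = 348
  R: 0 + 1(348) = 348

350 mol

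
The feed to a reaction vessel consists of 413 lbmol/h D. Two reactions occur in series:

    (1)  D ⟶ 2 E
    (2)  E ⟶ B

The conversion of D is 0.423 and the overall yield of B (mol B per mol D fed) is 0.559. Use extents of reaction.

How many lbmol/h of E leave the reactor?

Conversion of D: D consumed = 1ξ₁ = 0.423 × 413 → ξ₁ = 174.7 lbmol/h.
Yield of B: 1ξ₂ / 413 = 0.559 → ξ₂ = 230.9 lbmol/h.
Outlet amounts (n = n₀ + Σ ν·ξ):
  D: 413 − 1(174.7) = 238.3
  E: 0 + 2(174.7) − 1(230.9) = 118.5
  B: 0 + 1(230.9) = 230.9

119 lbmol/h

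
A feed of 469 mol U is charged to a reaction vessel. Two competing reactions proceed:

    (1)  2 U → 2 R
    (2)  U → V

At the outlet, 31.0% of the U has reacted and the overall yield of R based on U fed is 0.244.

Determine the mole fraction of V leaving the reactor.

0.066

Yield of R: 2ξ₁ / 469 = 0.244 → ξ₁ = 57.22 mol.
Conversion of U: 2ξ₁ + 1ξ₂ = 0.31 × 469 = 145.4 → ξ₂ = 30.95 mol.
Outlet amounts (n = n₀ + Σ ν·ξ):
  U: 469 − 2(57.22) − 1(30.95) = 323.6
  R: 0 + 2(57.22) = 114.4
  V: 0 + 1(30.95) = 30.95
Total out = 469 mol; y_V = 30.95 / 469 = 0.066.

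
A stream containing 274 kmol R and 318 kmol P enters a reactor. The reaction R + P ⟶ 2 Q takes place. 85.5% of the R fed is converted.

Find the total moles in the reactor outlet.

R reacted = 0.855 × 274 = 234.3 kmol; ν_R = −1, so ξ = 234.3/1 = 234.3 kmol.
Outlet amounts (n = n₀ + ν ξ):
  R: 274 − 1(234.3) = 39.73
  P: 318 − 1(234.3) = 83.73
  Q: 0 + 2(234.3) = 468.5
Total out = 39.73 + 83.73 + 468.5 = 592 kmol.

592 kmol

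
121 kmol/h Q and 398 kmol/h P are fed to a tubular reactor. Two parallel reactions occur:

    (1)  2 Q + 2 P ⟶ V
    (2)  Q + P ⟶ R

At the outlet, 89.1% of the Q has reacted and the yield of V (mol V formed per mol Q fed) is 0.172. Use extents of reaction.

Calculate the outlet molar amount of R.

66.2 kmol/h

Yield of V: 1ξ₁ / 121 = 0.172 → ξ₁ = 20.81 kmol/h.
Conversion of Q: 2ξ₁ + 1ξ₂ = 0.891 × 121 = 107.8 → ξ₂ = 66.19 kmol/h.
Outlet amounts (n = n₀ + Σ ν·ξ):
  Q: 121 − 2(20.81) − 1(66.19) = 13.19
  P: 398 − 2(20.81) − 1(66.19) = 290.2
  V: 0 + 1(20.81) = 20.81
  R: 0 + 1(66.19) = 66.19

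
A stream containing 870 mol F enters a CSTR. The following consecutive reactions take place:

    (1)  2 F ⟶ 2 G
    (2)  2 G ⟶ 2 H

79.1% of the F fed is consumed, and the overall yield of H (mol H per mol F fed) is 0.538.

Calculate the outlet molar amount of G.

220 mol

Conversion of F: F consumed = 2ξ₁ = 0.791 × 870 → ξ₁ = 344.1 mol.
Yield of H: 2ξ₂ / 870 = 0.538 → ξ₂ = 234 mol.
Outlet amounts (n = n₀ + Σ ν·ξ):
  F: 870 − 2(344.1) = 181.8
  G: 0 + 2(344.1) − 2(234) = 220.1
  H: 0 + 2(234) = 468.1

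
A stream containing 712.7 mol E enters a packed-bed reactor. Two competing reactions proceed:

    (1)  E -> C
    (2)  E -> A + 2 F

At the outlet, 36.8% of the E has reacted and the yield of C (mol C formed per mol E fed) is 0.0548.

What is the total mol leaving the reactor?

1160 mol

Yield of C: 1ξ₁ / 712.7 = 0.0548 → ξ₁ = 39.06 mol.
Conversion of E: 1ξ₁ + 1ξ₂ = 0.368 × 712.7 = 262.3 → ξ₂ = 223.2 mol.
Outlet amounts (n = n₀ + Σ ν·ξ):
  E: 712.7 − 1(39.06) − 1(223.2) = 450.4
  C: 0 + 1(39.06) = 39.06
  A: 0 + 1(223.2) = 223.2
  F: 0 + 2(223.2) = 446.4
Total out = 450.4 + 39.06 + 223.2 + 446.4 = 1159 mol.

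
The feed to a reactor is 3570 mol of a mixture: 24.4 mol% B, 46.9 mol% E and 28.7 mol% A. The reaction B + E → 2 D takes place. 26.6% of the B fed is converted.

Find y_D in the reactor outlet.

0.13

B reacted = 0.266 × 871.1 = 231.7 mol; ν_B = −1, so ξ = 231.7/1 = 231.7 mol.
Outlet amounts (n = n₀ + ν ξ):
  B: 871.1 − 1(231.7) = 639.4
  E: 1674 − 1(231.7) = 1443
  D: 0 + 2(231.7) = 463.4
  A: 1025 (inert)
Total out = 3570 mol; y_D = 463.4 / 3570 = 0.1298.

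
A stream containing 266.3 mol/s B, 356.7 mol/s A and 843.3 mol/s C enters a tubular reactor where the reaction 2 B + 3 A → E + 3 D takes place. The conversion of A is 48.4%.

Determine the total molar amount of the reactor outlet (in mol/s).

1410 mol/s

A reacted = 0.484 × 356.7 = 172.6 mol/s; ν_A = −3, so ξ = 172.6/3 = 57.55 mol/s.
Outlet amounts (n = n₀ + ν ξ):
  B: 266.3 − 2(57.55) = 151.2
  A: 356.7 − 3(57.55) = 184.1
  E: 0 + 1(57.55) = 57.55
  D: 0 + 3(57.55) = 172.6
  C: 843.3 (inert)
Total out = 151.2 + 184.1 + 57.55 + 172.6 + 843.3 = 1409 mol/s.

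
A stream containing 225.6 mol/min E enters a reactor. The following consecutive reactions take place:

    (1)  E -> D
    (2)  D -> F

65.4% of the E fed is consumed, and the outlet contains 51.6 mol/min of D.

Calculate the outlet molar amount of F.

Conversion of E: E consumed = 1ξ₁ = 0.654 × 225.6 → ξ₁ = 147.5 mol/min.
D balance: n_D = 0 + 1ξ₁ − 1ξ₂ = 51.6 → ξ₂ = (1·147.5 − 51.6)/1 = 95.94 mol/min.
Outlet amounts (n = n₀ + Σ ν·ξ):
  E: 225.6 − 1(147.5) = 78.06
  D: 0 + 1(147.5) − 1(95.94) = 51.6
  F: 0 + 1(95.94) = 95.94

95.9 mol/min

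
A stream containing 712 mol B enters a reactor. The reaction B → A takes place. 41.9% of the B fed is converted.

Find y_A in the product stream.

0.419

B reacted = 0.419 × 712 = 298.3 mol; ν_B = −1, so ξ = 298.3/1 = 298.3 mol.
Outlet amounts (n = n₀ + ν ξ):
  B: 712 − 1(298.3) = 413.7
  A: 0 + 1(298.3) = 298.3
Total out = 712 mol; y_A = 298.3 / 712 = 0.419.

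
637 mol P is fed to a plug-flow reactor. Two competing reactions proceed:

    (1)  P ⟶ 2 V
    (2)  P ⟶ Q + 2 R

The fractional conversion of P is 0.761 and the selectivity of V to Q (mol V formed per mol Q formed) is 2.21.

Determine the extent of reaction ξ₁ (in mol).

ξ₁ = 254 mol

Conversion of P: P consumed = 0.761 × 637 = 484.8 mol = 1ξ₁ + 1ξ₂.
Selectivity: 2ξ₁ / (1ξ₂) = 2.21 → ξ₁ = 1.105 ξ₂.
Substitute: (1·1.105 + 1) ξ₂ = 484.8 → ξ₂ = 230.3 mol, ξ₁ = 254.5 mol.
Outlet amounts (n = n₀ + Σ ν·ξ):
  P: 637 − 1(254.5) − 1(230.3) = 152.2
  V: 0 + 2(254.5) = 508.9
  Q: 0 + 1(230.3) = 230.3
  R: 0 + 2(230.3) = 460.6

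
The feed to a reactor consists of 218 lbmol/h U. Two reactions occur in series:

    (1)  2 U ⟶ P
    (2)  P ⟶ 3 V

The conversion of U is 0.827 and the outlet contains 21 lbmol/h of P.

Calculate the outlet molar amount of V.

Conversion of U: U consumed = 2ξ₁ = 0.827 × 218 → ξ₁ = 90.14 lbmol/h.
P balance: n_P = 0 + 1ξ₁ − 1ξ₂ = 21 → ξ₂ = (1·90.14 − 21)/1 = 69.14 lbmol/h.
Outlet amounts (n = n₀ + Σ ν·ξ):
  U: 218 − 2(90.14) = 37.71
  P: 0 + 1(90.14) − 1(69.14) = 21
  V: 0 + 3(69.14) = 207.4

207 lbmol/h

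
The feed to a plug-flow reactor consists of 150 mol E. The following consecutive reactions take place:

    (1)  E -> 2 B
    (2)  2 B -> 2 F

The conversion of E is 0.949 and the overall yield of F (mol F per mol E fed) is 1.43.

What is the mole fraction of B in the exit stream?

Conversion of E: E consumed = 1ξ₁ = 0.949 × 150 → ξ₁ = 142.3 mol.
Yield of F: 2ξ₂ / 150 = 1.43 → ξ₂ = 107.2 mol.
Outlet amounts (n = n₀ + Σ ν·ξ):
  E: 150 − 1(142.3) = 7.65
  B: 0 + 2(142.3) − 2(107.2) = 70.2
  F: 0 + 2(107.2) = 214.5
Total out = 292.4 mol; y_B = 70.2 / 292.4 = 0.2401.

0.24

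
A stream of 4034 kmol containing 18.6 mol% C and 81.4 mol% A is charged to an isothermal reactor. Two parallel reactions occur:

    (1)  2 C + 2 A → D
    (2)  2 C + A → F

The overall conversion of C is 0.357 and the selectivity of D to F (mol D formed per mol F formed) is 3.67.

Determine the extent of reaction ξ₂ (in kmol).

Conversion of C: C consumed = 0.357 × 750.3 = 267.9 kmol = 2ξ₁ + 2ξ₂.
Selectivity: 1ξ₁ / (1ξ₂) = 3.67 → ξ₁ = 3.67 ξ₂.
Substitute: (2·3.67 + 2) ξ₂ = 267.9 → ξ₂ = 28.68 kmol, ξ₁ = 105.3 kmol.
Outlet amounts (n = n₀ + Σ ν·ξ):
  C: 750.3 − 2(105.3) − 2(28.68) = 482.5
  A: 3284 − 2(105.3) − 1(28.68) = 3044
  D: 0 + 1(105.3) = 105.3
  F: 0 + 1(28.68) = 28.68

ξ₂ = 28.7 kmol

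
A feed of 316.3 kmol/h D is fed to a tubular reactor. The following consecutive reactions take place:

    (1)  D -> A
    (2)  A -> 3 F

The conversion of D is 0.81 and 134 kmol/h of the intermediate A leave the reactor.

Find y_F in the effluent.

Conversion of D: D consumed = 1ξ₁ = 0.81 × 316.3 → ξ₁ = 256.2 kmol/h.
A balance: n_A = 0 + 1ξ₁ − 1ξ₂ = 134 → ξ₂ = (1·256.2 − 134)/1 = 122.2 kmol/h.
Outlet amounts (n = n₀ + Σ ν·ξ):
  D: 316.3 − 1(256.2) = 60.1
  A: 0 + 1(256.2) − 1(122.2) = 134
  F: 0 + 3(122.2) = 366.6
Total out = 560.7 kmol/h; y_F = 366.6 / 560.7 = 0.6538.

0.654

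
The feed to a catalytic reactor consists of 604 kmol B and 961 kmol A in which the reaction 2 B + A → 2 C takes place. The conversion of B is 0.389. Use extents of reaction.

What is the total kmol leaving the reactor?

1450 kmol

B reacted = 0.389 × 604 = 235 kmol; ν_B = −2, so ξ = 235/2 = 117.5 kmol.
Outlet amounts (n = n₀ + ν ξ):
  B: 604 − 2(117.5) = 369
  A: 961 − 1(117.5) = 843.5
  C: 0 + 2(117.5) = 235
Total out = 369 + 843.5 + 235 = 1448 kmol.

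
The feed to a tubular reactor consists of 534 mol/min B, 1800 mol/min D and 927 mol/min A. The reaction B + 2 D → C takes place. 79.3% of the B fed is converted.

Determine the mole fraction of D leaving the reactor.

B reacted = 0.793 × 534 = 423.5 mol/min; ν_B = −1, so ξ = 423.5/1 = 423.5 mol/min.
Outlet amounts (n = n₀ + ν ξ):
  B: 534 − 1(423.5) = 110.5
  D: 1800 − 2(423.5) = 953.1
  C: 0 + 1(423.5) = 423.5
  A: 927 (inert)
Total out = 2414 mol/min; y_D = 953.1 / 2414 = 0.3948.

0.395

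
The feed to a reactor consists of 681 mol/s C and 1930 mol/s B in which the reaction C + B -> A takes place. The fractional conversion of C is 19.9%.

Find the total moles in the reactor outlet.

2480 mol/s

C reacted = 0.199 × 681 = 135.5 mol/s; ν_C = −1, so ξ = 135.5/1 = 135.5 mol/s.
Outlet amounts (n = n₀ + ν ξ):
  C: 681 − 1(135.5) = 545.5
  B: 1930 − 1(135.5) = 1794
  A: 0 + 1(135.5) = 135.5
Total out = 545.5 + 1794 + 135.5 = 2475 mol/s.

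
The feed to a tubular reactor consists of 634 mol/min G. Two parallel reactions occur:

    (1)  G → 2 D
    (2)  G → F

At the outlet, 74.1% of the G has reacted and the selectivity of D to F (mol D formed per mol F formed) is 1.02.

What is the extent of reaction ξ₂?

ξ₂ = 311 mol/min

Conversion of G: G consumed = 0.741 × 634 = 469.8 mol/min = 1ξ₁ + 1ξ₂.
Selectivity: 2ξ₁ / (1ξ₂) = 1.02 → ξ₁ = 0.51 ξ₂.
Substitute: (1·0.51 + 1) ξ₂ = 469.8 → ξ₂ = 311.1 mol/min, ξ₁ = 158.7 mol/min.
Outlet amounts (n = n₀ + Σ ν·ξ):
  G: 634 − 1(158.7) − 1(311.1) = 164.2
  D: 0 + 2(158.7) = 317.3
  F: 0 + 1(311.1) = 311.1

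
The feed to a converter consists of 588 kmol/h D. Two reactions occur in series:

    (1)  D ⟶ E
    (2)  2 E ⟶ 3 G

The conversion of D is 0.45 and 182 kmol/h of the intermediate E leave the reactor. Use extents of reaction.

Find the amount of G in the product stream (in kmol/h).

Conversion of D: D consumed = 1ξ₁ = 0.45 × 588 → ξ₁ = 264.6 kmol/h.
E balance: n_E = 0 + 1ξ₁ − 2ξ₂ = 182 → ξ₂ = (1·264.6 − 182)/2 = 41.3 kmol/h.
Outlet amounts (n = n₀ + Σ ν·ξ):
  D: 588 − 1(264.6) = 323.4
  E: 0 + 1(264.6) − 2(41.3) = 182
  G: 0 + 3(41.3) = 123.9

124 kmol/h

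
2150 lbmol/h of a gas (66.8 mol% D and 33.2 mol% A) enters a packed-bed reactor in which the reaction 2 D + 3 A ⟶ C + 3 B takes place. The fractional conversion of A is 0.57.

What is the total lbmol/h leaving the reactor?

A reacted = 0.57 × 713.8 = 406.9 lbmol/h; ν_A = −3, so ξ = 406.9/3 = 135.6 lbmol/h.
Outlet amounts (n = n₀ + ν ξ):
  D: 1436 − 2(135.6) = 1165
  A: 713.8 − 3(135.6) = 306.9
  C: 0 + 1(135.6) = 135.6
  B: 0 + 3(135.6) = 406.9
Total out = 1165 + 306.9 + 135.6 + 406.9 = 2014 lbmol/h.

2010 lbmol/h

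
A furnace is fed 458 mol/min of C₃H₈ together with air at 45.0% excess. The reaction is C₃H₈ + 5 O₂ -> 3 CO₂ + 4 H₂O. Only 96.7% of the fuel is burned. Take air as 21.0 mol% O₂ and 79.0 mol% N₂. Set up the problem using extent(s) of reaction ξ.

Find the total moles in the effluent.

16700 mol/min

Stoichiometric O₂ = 5 × 458 = 2290 mol/min; O₂ fed = 2290 × 1.450 = 3320 mol/min.
N₂ fed = 3320 × 79/21 = 12490 mol/min.
Fuel reacted = 0.967 × 458 → ξ = 442.9 mol/min.
Outlet (n = n₀ + ν ξ):
  C₃H₈: 458 − 1(442.9) = 15.11
  O₂: 3320 − 5(442.9) = 1106
  N₂: 12490 (inert)
  CO₂: 0 + 3(442.9) = 1329
  H₂O: 0 + 4(442.9) = 1772
Total out = 15.11 + 1106 + 12490 + 1329 + 1772 = 16710 mol/min.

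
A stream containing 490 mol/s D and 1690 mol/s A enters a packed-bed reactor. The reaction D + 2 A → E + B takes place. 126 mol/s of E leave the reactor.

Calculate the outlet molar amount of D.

For E: n = n₀ + 1ξ → 126 = 0 + 1ξ, giving ξ = 126 mol/s.
Outlet amounts (n = n₀ + ν ξ):
  D: 490 − 1(126) = 364
  A: 1690 − 2(126) = 1438
  E: 0 + 1(126) = 126
  B: 0 + 1(126) = 126

364 mol/s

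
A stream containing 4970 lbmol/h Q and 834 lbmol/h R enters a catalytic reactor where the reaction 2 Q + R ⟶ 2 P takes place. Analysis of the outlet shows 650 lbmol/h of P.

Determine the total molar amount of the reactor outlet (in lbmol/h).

For P: n = n₀ + 2ξ → 650 = 0 + 2ξ, giving ξ = 325 lbmol/h.
Outlet amounts (n = n₀ + ν ξ):
  Q: 4970 − 2(325) = 4320
  R: 834 − 1(325) = 509
  P: 0 + 2(325) = 650
Total out = 4320 + 509 + 650 = 5479 lbmol/h.

5480 lbmol/h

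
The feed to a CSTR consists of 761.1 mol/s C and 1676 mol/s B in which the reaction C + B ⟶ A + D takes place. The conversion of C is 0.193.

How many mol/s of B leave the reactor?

1530 mol/s

C reacted = 0.193 × 761.1 = 146.9 mol/s; ν_C = −1, so ξ = 146.9/1 = 146.9 mol/s.
Outlet amounts (n = n₀ + ν ξ):
  C: 761.1 − 1(146.9) = 614.2
  B: 1676 − 1(146.9) = 1529
  A: 0 + 1(146.9) = 146.9
  D: 0 + 1(146.9) = 146.9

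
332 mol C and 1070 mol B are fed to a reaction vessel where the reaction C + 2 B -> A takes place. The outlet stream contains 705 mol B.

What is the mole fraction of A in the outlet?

For B: n = n₀ − 2ξ → 705 = 1070 − 2ξ, giving ξ = 182.5 mol.
Outlet amounts (n = n₀ + ν ξ):
  C: 332 − 1(182.5) = 149.5
  B: 1070 − 2(182.5) = 705
  A: 0 + 1(182.5) = 182.5
Total out = 1037 mol; y_A = 182.5 / 1037 = 0.176.

0.176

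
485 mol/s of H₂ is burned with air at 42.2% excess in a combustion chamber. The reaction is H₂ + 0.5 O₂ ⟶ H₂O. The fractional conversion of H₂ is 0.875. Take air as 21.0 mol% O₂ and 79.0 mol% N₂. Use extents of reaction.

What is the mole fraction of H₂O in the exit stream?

Stoichiometric O₂ = 0.5 × 485 = 242.5 mol/s; O₂ fed = 242.5 × 1.422 = 344.8 mol/s.
N₂ fed = 344.8 × 79/21 = 1297 mol/s.
Fuel reacted = 0.875 × 485 → ξ = 424.4 mol/s.
Outlet (n = n₀ + ν ξ):
  H₂: 485 − 1(424.4) = 60.62
  O₂: 344.8 − 0.5(424.4) = 132.6
  N₂: 1297 (inert)
  H₂O: 0 + 1(424.4) = 424.4
Total out = 1915 mol/s; y_H₂O = 424.4 / 1915 = 0.2216.

0.222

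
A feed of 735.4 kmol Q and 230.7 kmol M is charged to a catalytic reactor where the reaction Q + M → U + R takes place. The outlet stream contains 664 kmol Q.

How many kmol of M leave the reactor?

159 kmol

For Q: n = n₀ − 1ξ → 664 = 735.4 − 1ξ, giving ξ = 71.4 kmol.
Outlet amounts (n = n₀ + ν ξ):
  Q: 735.4 − 1(71.4) = 664
  M: 230.7 − 1(71.4) = 159.3
  U: 0 + 1(71.4) = 71.4
  R: 0 + 1(71.4) = 71.4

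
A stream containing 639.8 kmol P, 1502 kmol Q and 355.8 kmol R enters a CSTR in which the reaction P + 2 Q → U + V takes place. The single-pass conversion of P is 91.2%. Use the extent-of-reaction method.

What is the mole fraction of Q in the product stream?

0.175

P reacted = 0.912 × 639.8 = 583.5 kmol; ν_P = −1, so ξ = 583.5/1 = 583.5 kmol.
Outlet amounts (n = n₀ + ν ξ):
  P: 639.8 − 1(583.5) = 56.3
  Q: 1502 − 2(583.5) = 335
  U: 0 + 1(583.5) = 583.5
  V: 0 + 1(583.5) = 583.5
  R: 355.8 (inert)
Total out = 1914 kmol; y_Q = 335 / 1914 = 0.175.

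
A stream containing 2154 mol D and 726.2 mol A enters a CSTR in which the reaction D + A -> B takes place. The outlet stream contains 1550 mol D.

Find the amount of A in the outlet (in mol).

For D: n = n₀ − 1ξ → 1550 = 2154 − 1ξ, giving ξ = 604 mol.
Outlet amounts (n = n₀ + ν ξ):
  D: 2154 − 1(604) = 1550
  A: 726.2 − 1(604) = 122.2
  B: 0 + 1(604) = 604

122 mol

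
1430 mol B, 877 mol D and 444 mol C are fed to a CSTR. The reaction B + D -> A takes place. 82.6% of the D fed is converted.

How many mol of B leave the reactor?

706 mol

D reacted = 0.826 × 877 = 724.4 mol; ν_D = −1, so ξ = 724.4/1 = 724.4 mol.
Outlet amounts (n = n₀ + ν ξ):
  B: 1430 − 1(724.4) = 705.6
  D: 877 − 1(724.4) = 152.6
  A: 0 + 1(724.4) = 724.4
  C: 444 (inert)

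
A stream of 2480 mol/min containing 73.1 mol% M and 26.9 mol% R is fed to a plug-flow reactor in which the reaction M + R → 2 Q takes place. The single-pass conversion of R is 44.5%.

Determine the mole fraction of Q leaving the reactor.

0.239

R reacted = 0.445 × 667.1 = 296.9 mol/min; ν_R = −1, so ξ = 296.9/1 = 296.9 mol/min.
Outlet amounts (n = n₀ + ν ξ):
  M: 1813 − 1(296.9) = 1516
  R: 667.1 − 1(296.9) = 370.3
  Q: 0 + 2(296.9) = 593.7
Total out = 2480 mol/min; y_Q = 593.7 / 2480 = 0.2394.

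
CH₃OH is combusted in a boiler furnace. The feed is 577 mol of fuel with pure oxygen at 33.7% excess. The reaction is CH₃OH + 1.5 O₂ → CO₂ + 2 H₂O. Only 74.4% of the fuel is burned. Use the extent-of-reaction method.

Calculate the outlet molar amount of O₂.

513 mol

Stoichiometric O₂ = 1.5 × 577 = 865.5 mol; O₂ fed = 865.5 × 1.337 = 1157 mol.
Fuel reacted = 0.744 × 577 → ξ = 429.3 mol.
Outlet (n = n₀ + ν ξ):
  CH₃OH: 577 − 1(429.3) = 147.7
  O₂: 1157 − 1.5(429.3) = 513.2
  CO₂: 0 + 1(429.3) = 429.3
  H₂O: 0 + 2(429.3) = 858.6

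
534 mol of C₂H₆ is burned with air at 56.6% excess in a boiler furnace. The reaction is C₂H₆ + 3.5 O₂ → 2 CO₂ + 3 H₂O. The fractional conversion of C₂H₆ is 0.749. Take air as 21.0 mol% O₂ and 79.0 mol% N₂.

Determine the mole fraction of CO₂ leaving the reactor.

0.0545

Stoichiometric O₂ = 3.5 × 534 = 1869 mol; O₂ fed = 1869 × 1.566 = 2927 mol.
N₂ fed = 2927 × 79/21 = 11010 mol.
Fuel reacted = 0.749 × 534 → ξ = 400 mol.
Outlet (n = n₀ + ν ξ):
  C₂H₆: 534 − 1(400) = 134
  O₂: 2927 − 3.5(400) = 1527
  N₂: 11010 (inert)
  CO₂: 0 + 2(400) = 799.9
  H₂O: 0 + 3(400) = 1200
Total out = 14670 mol; y_CO₂ = 799.9 / 14670 = 0.05452.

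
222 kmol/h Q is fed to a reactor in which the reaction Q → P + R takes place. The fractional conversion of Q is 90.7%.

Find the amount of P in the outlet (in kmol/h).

Q reacted = 0.907 × 222 = 201.4 kmol/h; ν_Q = −1, so ξ = 201.4/1 = 201.4 kmol/h.
Outlet amounts (n = n₀ + ν ξ):
  Q: 222 − 1(201.4) = 20.65
  P: 0 + 1(201.4) = 201.4
  R: 0 + 1(201.4) = 201.4

201 kmol/h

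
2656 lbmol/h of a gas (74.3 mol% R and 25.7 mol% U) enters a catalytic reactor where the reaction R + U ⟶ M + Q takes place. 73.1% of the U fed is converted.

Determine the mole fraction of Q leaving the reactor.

U reacted = 0.731 × 682.6 = 499 lbmol/h; ν_U = −1, so ξ = 499/1 = 499 lbmol/h.
Outlet amounts (n = n₀ + ν ξ):
  R: 1973 − 1(499) = 1474
  U: 682.6 − 1(499) = 183.6
  M: 0 + 1(499) = 499
  Q: 0 + 1(499) = 499
Total out = 2656 lbmol/h; y_Q = 499 / 2656 = 0.1879.

0.188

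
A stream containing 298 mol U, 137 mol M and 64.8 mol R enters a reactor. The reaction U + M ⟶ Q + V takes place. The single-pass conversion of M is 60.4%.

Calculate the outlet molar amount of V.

82.7 mol

M reacted = 0.604 × 137 = 82.75 mol; ν_M = −1, so ξ = 82.75/1 = 82.75 mol.
Outlet amounts (n = n₀ + ν ξ):
  U: 298 − 1(82.75) = 215.3
  M: 137 − 1(82.75) = 54.25
  Q: 0 + 1(82.75) = 82.75
  V: 0 + 1(82.75) = 82.75
  R: 64.8 (inert)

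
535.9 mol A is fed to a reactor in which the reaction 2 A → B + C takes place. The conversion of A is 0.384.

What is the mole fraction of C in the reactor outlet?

0.192

A reacted = 0.384 × 535.9 = 205.8 mol; ν_A = −2, so ξ = 205.8/2 = 102.9 mol.
Outlet amounts (n = n₀ + ν ξ):
  A: 535.9 − 2(102.9) = 330.1
  B: 0 + 1(102.9) = 102.9
  C: 0 + 1(102.9) = 102.9
Total out = 535.9 mol; y_C = 102.9 / 535.9 = 0.192.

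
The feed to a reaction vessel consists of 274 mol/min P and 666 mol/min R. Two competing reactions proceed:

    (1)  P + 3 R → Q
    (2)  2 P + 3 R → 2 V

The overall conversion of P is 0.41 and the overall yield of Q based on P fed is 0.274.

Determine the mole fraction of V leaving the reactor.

Yield of Q: 1ξ₁ / 274 = 0.274 → ξ₁ = 75.08 mol/min.
Conversion of P: 1ξ₁ + 2ξ₂ = 0.41 × 274 = 112.3 → ξ₂ = 18.63 mol/min.
Outlet amounts (n = n₀ + Σ ν·ξ):
  P: 274 − 1(75.08) − 2(18.63) = 161.7
  R: 666 − 3(75.08) − 3(18.63) = 384.9
  Q: 0 + 1(75.08) = 75.08
  V: 0 + 2(18.63) = 37.26
Total out = 658.9 mol/min; y_V = 37.26 / 658.9 = 0.05656.

0.0566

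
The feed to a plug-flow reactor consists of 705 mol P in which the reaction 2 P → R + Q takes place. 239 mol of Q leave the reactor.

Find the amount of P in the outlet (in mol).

227 mol

For Q: n = n₀ + 1ξ → 239 = 0 + 1ξ, giving ξ = 239 mol.
Outlet amounts (n = n₀ + ν ξ):
  P: 705 − 2(239) = 227
  R: 0 + 1(239) = 239
  Q: 0 + 1(239) = 239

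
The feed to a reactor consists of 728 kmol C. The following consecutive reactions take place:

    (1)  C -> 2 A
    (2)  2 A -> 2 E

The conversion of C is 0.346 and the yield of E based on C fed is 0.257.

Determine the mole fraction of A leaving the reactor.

Conversion of C: C consumed = 1ξ₁ = 0.346 × 728 → ξ₁ = 251.9 kmol.
Yield of E: 2ξ₂ / 728 = 0.257 → ξ₂ = 93.55 kmol.
Outlet amounts (n = n₀ + Σ ν·ξ):
  C: 728 − 1(251.9) = 476.1
  A: 0 + 2(251.9) − 2(93.55) = 316.7
  E: 0 + 2(93.55) = 187.1
Total out = 979.9 kmol; y_A = 316.7 / 979.9 = 0.3232.

0.323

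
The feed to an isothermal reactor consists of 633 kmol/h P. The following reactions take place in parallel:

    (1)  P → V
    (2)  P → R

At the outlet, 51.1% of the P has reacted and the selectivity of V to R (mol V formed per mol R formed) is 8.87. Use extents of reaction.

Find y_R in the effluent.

0.0518

Conversion of P: P consumed = 0.511 × 633 = 323.5 kmol/h = 1ξ₁ + 1ξ₂.
Selectivity: 1ξ₁ / (1ξ₂) = 8.87 → ξ₁ = 8.87 ξ₂.
Substitute: (1·8.87 + 1) ξ₂ = 323.5 → ξ₂ = 32.77 kmol/h, ξ₁ = 290.7 kmol/h.
Outlet amounts (n = n₀ + Σ ν·ξ):
  P: 633 − 1(290.7) − 1(32.77) = 309.5
  V: 0 + 1(290.7) = 290.7
  R: 0 + 1(32.77) = 32.77
Total out = 633 kmol/h; y_R = 32.77 / 633 = 0.05177.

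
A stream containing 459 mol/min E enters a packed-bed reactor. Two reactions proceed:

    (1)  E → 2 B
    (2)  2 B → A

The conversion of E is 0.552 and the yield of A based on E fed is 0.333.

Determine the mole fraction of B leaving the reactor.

Conversion of E: E consumed = 1ξ₁ = 0.552 × 459 → ξ₁ = 253.4 mol/min.
Yield of A: 1ξ₂ / 459 = 0.333 → ξ₂ = 152.8 mol/min.
Outlet amounts (n = n₀ + Σ ν·ξ):
  E: 459 − 1(253.4) = 205.6
  B: 0 + 2(253.4) − 2(152.8) = 201
  A: 0 + 1(152.8) = 152.8
Total out = 559.5 mol/min; y_B = 201 / 559.5 = 0.3593.

0.359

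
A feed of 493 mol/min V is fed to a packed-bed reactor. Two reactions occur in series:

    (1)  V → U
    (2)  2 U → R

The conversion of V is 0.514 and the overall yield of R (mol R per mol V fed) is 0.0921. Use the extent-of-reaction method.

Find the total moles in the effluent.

448 mol/min

Conversion of V: V consumed = 1ξ₁ = 0.514 × 493 → ξ₁ = 253.4 mol/min.
Yield of R: 1ξ₂ / 493 = 0.0921 → ξ₂ = 45.41 mol/min.
Outlet amounts (n = n₀ + Σ ν·ξ):
  V: 493 − 1(253.4) = 239.6
  U: 0 + 1(253.4) − 2(45.41) = 162.6
  R: 0 + 1(45.41) = 45.41
Total out = 239.6 + 162.6 + 45.41 = 447.6 mol/min.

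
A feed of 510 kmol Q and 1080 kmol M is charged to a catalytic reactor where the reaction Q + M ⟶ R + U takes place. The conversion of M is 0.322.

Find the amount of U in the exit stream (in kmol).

348 kmol

M reacted = 0.322 × 1080 = 347.8 kmol; ν_M = −1, so ξ = 347.8/1 = 347.8 kmol.
Outlet amounts (n = n₀ + ν ξ):
  Q: 510 − 1(347.8) = 162.2
  M: 1080 − 1(347.8) = 732.2
  R: 0 + 1(347.8) = 347.8
  U: 0 + 1(347.8) = 347.8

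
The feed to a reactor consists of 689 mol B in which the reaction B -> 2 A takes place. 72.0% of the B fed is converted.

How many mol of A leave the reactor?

B reacted = 0.72 × 689 = 496.1 mol; ν_B = −1, so ξ = 496.1/1 = 496.1 mol.
Outlet amounts (n = n₀ + ν ξ):
  B: 689 − 1(496.1) = 192.9
  A: 0 + 2(496.1) = 992.2

992 mol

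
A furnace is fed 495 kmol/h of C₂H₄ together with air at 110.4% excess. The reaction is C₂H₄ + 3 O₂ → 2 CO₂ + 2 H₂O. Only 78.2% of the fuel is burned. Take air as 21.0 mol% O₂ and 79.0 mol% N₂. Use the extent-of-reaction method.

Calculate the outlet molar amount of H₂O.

Stoichiometric O₂ = 3 × 495 = 1485 kmol/h; O₂ fed = 1485 × 2.104 = 3124 kmol/h.
N₂ fed = 3124 × 79/21 = 11750 kmol/h.
Fuel reacted = 0.782 × 495 → ξ = 387.1 kmol/h.
Outlet (n = n₀ + ν ξ):
  C₂H₄: 495 − 1(387.1) = 107.9
  O₂: 3124 − 3(387.1) = 1963
  N₂: 11750 (inert)
  CO₂: 0 + 2(387.1) = 774.2
  H₂O: 0 + 2(387.1) = 774.2

774 kmol/h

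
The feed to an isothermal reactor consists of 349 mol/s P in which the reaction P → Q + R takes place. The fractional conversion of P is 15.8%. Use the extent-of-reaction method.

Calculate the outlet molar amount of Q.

P reacted = 0.158 × 349 = 55.14 mol/s; ν_P = −1, so ξ = 55.14/1 = 55.14 mol/s.
Outlet amounts (n = n₀ + ν ξ):
  P: 349 − 1(55.14) = 293.9
  Q: 0 + 1(55.14) = 55.14
  R: 0 + 1(55.14) = 55.14

55.1 mol/s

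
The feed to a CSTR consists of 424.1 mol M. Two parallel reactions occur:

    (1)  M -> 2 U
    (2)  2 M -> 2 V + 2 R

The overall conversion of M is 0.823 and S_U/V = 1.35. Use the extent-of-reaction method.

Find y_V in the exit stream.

0.27

Conversion of M: M consumed = 0.823 × 424.1 = 349 mol = 1ξ₁ + 2ξ₂.
Selectivity: 2ξ₁ / (2ξ₂) = 1.35 → ξ₁ = 1.35 ξ₂.
Substitute: (1·1.35 + 2) ξ₂ = 349 → ξ₂ = 104.2 mol, ξ₁ = 140.7 mol.
Outlet amounts (n = n₀ + Σ ν·ξ):
  M: 424.1 − 1(140.7) − 2(104.2) = 75.07
  U: 0 + 2(140.7) = 281.3
  V: 0 + 2(104.2) = 208.4
  R: 0 + 2(104.2) = 208.4
Total out = 773.1 mol; y_V = 208.4 / 773.1 = 0.2695.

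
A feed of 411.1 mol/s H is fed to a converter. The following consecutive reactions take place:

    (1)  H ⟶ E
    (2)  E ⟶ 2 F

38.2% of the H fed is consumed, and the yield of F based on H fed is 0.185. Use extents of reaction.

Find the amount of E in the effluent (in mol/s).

119 mol/s

Conversion of H: H consumed = 1ξ₁ = 0.382 × 411.1 → ξ₁ = 157 mol/s.
Yield of F: 2ξ₂ / 411.1 = 0.185 → ξ₂ = 38.03 mol/s.
Outlet amounts (n = n₀ + Σ ν·ξ):
  H: 411.1 − 1(157) = 254.1
  E: 0 + 1(157) − 1(38.03) = 119
  F: 0 + 2(38.03) = 76.05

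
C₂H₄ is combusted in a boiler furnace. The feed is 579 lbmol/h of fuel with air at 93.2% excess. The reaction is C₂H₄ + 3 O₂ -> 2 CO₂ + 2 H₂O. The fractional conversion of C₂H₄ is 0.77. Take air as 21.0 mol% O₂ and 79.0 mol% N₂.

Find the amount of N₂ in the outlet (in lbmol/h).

Stoichiometric O₂ = 3 × 579 = 1737 lbmol/h; O₂ fed = 1737 × 1.932 = 3356 lbmol/h.
N₂ fed = 3356 × 79/21 = 12620 lbmol/h.
Fuel reacted = 0.77 × 579 → ξ = 445.8 lbmol/h.
Outlet (n = n₀ + ν ξ):
  C₂H₄: 579 − 1(445.8) = 133.2
  O₂: 3356 − 3(445.8) = 2018
  N₂: 12620 (inert)
  CO₂: 0 + 2(445.8) = 891.7
  H₂O: 0 + 2(445.8) = 891.7

12600 lbmol/h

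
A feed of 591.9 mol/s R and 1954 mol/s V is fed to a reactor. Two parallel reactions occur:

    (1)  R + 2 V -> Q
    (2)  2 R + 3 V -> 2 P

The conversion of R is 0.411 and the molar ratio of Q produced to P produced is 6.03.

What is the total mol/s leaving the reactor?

2080 mol/s

Conversion of R: R consumed = 0.411 × 591.9 = 243.3 mol/s = 1ξ₁ + 2ξ₂.
Selectivity: 1ξ₁ / (2ξ₂) = 6.03 → ξ₁ = 12.06 ξ₂.
Substitute: (1·12.06 + 2) ξ₂ = 243.3 → ξ₂ = 17.3 mol/s, ξ₁ = 208.7 mol/s.
Outlet amounts (n = n₀ + Σ ν·ξ):
  R: 591.9 − 1(208.7) − 2(17.3) = 348.6
  V: 1954 − 2(208.7) − 3(17.3) = 1485
  Q: 0 + 1(208.7) = 208.7
  P: 0 + 2(17.3) = 34.6
Total out = 348.6 + 1485 + 208.7 + 34.6 = 2077 mol/s.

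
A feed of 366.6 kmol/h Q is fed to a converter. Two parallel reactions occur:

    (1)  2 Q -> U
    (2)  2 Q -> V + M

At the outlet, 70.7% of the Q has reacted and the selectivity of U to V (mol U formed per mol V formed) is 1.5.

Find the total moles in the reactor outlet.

Conversion of Q: Q consumed = 0.707 × 366.6 = 259.2 kmol/h = 2ξ₁ + 2ξ₂.
Selectivity: 1ξ₁ / (1ξ₂) = 1.5 → ξ₁ = 1.5 ξ₂.
Substitute: (2·1.5 + 2) ξ₂ = 259.2 → ξ₂ = 51.84 kmol/h, ξ₁ = 77.76 kmol/h.
Outlet amounts (n = n₀ + Σ ν·ξ):
  Q: 366.6 − 2(77.76) − 2(51.84) = 107.4
  U: 0 + 1(77.76) = 77.76
  V: 0 + 1(51.84) = 51.84
  M: 0 + 1(51.84) = 51.84
Total out = 107.4 + 77.76 + 51.84 + 51.84 = 288.8 kmol/h.

289 kmol/h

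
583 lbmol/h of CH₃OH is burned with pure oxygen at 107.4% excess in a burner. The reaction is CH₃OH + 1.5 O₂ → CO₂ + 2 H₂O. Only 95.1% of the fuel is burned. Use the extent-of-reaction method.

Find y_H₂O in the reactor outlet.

0.415

Stoichiometric O₂ = 1.5 × 583 = 874.5 lbmol/h; O₂ fed = 874.5 × 2.074 = 1814 lbmol/h.
Fuel reacted = 0.951 × 583 → ξ = 554.4 lbmol/h.
Outlet (n = n₀ + ν ξ):
  CH₃OH: 583 − 1(554.4) = 28.57
  O₂: 1814 − 1.5(554.4) = 982.1
  CO₂: 0 + 1(554.4) = 554.4
  H₂O: 0 + 2(554.4) = 1109
Total out = 2674 lbmol/h; y_H₂O = 1109 / 2674 = 0.4147.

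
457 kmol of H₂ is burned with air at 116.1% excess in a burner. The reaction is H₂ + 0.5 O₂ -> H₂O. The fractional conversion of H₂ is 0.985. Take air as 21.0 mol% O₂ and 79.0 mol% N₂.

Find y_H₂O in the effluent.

Stoichiometric O₂ = 0.5 × 457 = 228.5 kmol; O₂ fed = 228.5 × 2.161 = 493.8 kmol.
N₂ fed = 493.8 × 79/21 = 1858 kmol.
Fuel reacted = 0.985 × 457 → ξ = 450.1 kmol.
Outlet (n = n₀ + ν ξ):
  H₂: 457 − 1(450.1) = 6.855
  O₂: 493.8 − 0.5(450.1) = 268.7
  N₂: 1858 (inert)
  H₂O: 0 + 1(450.1) = 450.1
Total out = 2583 kmol; y_H₂O = 450.1 / 2583 = 0.1743.

0.174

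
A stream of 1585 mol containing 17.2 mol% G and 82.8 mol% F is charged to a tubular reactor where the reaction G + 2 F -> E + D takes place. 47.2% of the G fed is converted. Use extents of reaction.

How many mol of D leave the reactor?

129 mol

G reacted = 0.472 × 272.6 = 128.7 mol; ν_G = −1, so ξ = 128.7/1 = 128.7 mol.
Outlet amounts (n = n₀ + ν ξ):
  G: 272.6 − 1(128.7) = 143.9
  F: 1312 − 2(128.7) = 1055
  E: 0 + 1(128.7) = 128.7
  D: 0 + 1(128.7) = 128.7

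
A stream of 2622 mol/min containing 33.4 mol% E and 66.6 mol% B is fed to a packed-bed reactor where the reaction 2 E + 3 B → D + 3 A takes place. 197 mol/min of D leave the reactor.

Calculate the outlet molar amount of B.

1160 mol/min

For D: n = n₀ + 1ξ → 197 = 0 + 1ξ, giving ξ = 197 mol/min.
Outlet amounts (n = n₀ + ν ξ):
  E: 875.7 − 2(197) = 481.7
  B: 1746 − 3(197) = 1155
  D: 0 + 1(197) = 197
  A: 0 + 3(197) = 591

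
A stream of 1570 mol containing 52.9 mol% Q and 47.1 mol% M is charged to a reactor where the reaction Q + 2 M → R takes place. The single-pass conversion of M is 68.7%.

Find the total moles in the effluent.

1060 mol

M reacted = 0.687 × 739.5 = 508 mol; ν_M = −2, so ξ = 508/2 = 254 mol.
Outlet amounts (n = n₀ + ν ξ):
  Q: 830.5 − 1(254) = 576.5
  M: 739.5 − 2(254) = 231.5
  R: 0 + 1(254) = 254
Total out = 576.5 + 231.5 + 254 = 1062 mol.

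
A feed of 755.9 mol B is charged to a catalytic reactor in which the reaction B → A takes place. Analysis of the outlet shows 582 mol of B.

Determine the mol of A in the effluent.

174 mol

For B: n = n₀ − 1ξ → 582 = 755.9 − 1ξ, giving ξ = 173.9 mol.
Outlet amounts (n = n₀ + ν ξ):
  B: 755.9 − 1(173.9) = 582
  A: 0 + 1(173.9) = 173.9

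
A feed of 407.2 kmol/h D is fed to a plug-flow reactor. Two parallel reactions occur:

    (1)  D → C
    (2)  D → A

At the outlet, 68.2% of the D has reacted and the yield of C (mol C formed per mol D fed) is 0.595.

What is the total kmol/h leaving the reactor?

Yield of C: 1ξ₁ / 407.2 = 0.595 → ξ₁ = 242.3 kmol/h.
Conversion of D: 1ξ₁ + 1ξ₂ = 0.682 × 407.2 = 277.7 → ξ₂ = 35.43 kmol/h.
Outlet amounts (n = n₀ + Σ ν·ξ):
  D: 407.2 − 1(242.3) − 1(35.43) = 129.5
  C: 0 + 1(242.3) = 242.3
  A: 0 + 1(35.43) = 35.43
Total out = 129.5 + 242.3 + 35.43 = 407.2 kmol/h.

407 kmol/h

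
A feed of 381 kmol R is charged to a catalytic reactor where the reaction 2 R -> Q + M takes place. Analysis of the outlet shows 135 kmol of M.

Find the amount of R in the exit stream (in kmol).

111 kmol

For M: n = n₀ + 1ξ → 135 = 0 + 1ξ, giving ξ = 135 kmol.
Outlet amounts (n = n₀ + ν ξ):
  R: 381 − 2(135) = 111
  Q: 0 + 1(135) = 135
  M: 0 + 1(135) = 135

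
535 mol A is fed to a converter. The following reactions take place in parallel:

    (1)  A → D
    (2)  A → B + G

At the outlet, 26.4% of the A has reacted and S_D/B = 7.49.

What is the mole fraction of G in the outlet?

Conversion of A: A consumed = 0.264 × 535 = 141.2 mol = 1ξ₁ + 1ξ₂.
Selectivity: 1ξ₁ / (1ξ₂) = 7.49 → ξ₁ = 7.49 ξ₂.
Substitute: (1·7.49 + 1) ξ₂ = 141.2 → ξ₂ = 16.64 mol, ξ₁ = 124.6 mol.
Outlet amounts (n = n₀ + Σ ν·ξ):
  A: 535 − 1(124.6) − 1(16.64) = 393.8
  D: 0 + 1(124.6) = 124.6
  B: 0 + 1(16.64) = 16.64
  G: 0 + 1(16.64) = 16.64
Total out = 551.6 mol; y_G = 16.64 / 551.6 = 0.03016.

0.0302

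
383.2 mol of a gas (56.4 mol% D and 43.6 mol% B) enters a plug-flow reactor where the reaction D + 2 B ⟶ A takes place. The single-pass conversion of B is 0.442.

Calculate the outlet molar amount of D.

179 mol

B reacted = 0.442 × 167.1 = 73.85 mol; ν_B = −2, so ξ = 73.85/2 = 36.92 mol.
Outlet amounts (n = n₀ + ν ξ):
  D: 216.1 − 1(36.92) = 179.2
  B: 167.1 − 2(36.92) = 93.23
  A: 0 + 1(36.92) = 36.92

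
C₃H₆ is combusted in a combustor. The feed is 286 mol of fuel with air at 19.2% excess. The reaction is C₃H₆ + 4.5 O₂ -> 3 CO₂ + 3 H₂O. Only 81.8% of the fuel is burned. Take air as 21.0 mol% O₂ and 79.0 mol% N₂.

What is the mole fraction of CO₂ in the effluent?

0.0911

Stoichiometric O₂ = 4.5 × 286 = 1287 mol; O₂ fed = 1287 × 1.192 = 1534 mol.
N₂ fed = 1534 × 79/21 = 5771 mol.
Fuel reacted = 0.818 × 286 → ξ = 233.9 mol.
Outlet (n = n₀ + ν ξ):
  C₃H₆: 286 − 1(233.9) = 52.05
  O₂: 1534 − 4.5(233.9) = 481.3
  N₂: 5771 (inert)
  CO₂: 0 + 3(233.9) = 701.8
  H₂O: 0 + 3(233.9) = 701.8
Total out = 7708 mol; y_CO₂ = 701.8 / 7708 = 0.09105.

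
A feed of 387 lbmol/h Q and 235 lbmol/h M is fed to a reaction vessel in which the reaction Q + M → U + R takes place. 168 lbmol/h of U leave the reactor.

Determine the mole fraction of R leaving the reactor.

For U: n = n₀ + 1ξ → 168 = 0 + 1ξ, giving ξ = 168 lbmol/h.
Outlet amounts (n = n₀ + ν ξ):
  Q: 387 − 1(168) = 219
  M: 235 − 1(168) = 67
  U: 0 + 1(168) = 168
  R: 0 + 1(168) = 168
Total out = 622 lbmol/h; y_R = 168 / 622 = 0.2701.

0.27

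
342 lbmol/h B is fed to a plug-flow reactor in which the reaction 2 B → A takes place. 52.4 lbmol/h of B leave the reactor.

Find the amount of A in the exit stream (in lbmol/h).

For B: n = n₀ − 2ξ → 52.4 = 342 − 2ξ, giving ξ = 144.8 lbmol/h.
Outlet amounts (n = n₀ + ν ξ):
  B: 342 − 2(144.8) = 52.4
  A: 0 + 1(144.8) = 144.8

145 lbmol/h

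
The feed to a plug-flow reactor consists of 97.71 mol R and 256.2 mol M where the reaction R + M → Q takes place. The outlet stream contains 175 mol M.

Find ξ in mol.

ξ = 81.2 mol

For M: n = n₀ − 1ξ → 175 = 256.2 − 1ξ, giving ξ = 81.2 mol.
Outlet amounts (n = n₀ + ν ξ):
  R: 97.71 − 1(81.2) = 16.51
  M: 256.2 − 1(81.2) = 175
  Q: 0 + 1(81.2) = 81.2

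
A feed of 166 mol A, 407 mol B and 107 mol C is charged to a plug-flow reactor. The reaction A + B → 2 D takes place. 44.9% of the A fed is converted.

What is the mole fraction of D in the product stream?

A reacted = 0.449 × 166 = 74.53 mol; ν_A = −1, so ξ = 74.53/1 = 74.53 mol.
Outlet amounts (n = n₀ + ν ξ):
  A: 166 − 1(74.53) = 91.47
  B: 407 − 1(74.53) = 332.5
  D: 0 + 2(74.53) = 149.1
  C: 107 (inert)
Total out = 680 mol; y_D = 149.1 / 680 = 0.2192.

0.219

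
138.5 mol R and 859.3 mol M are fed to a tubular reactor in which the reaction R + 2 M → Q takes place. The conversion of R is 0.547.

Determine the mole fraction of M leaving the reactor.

R reacted = 0.547 × 138.5 = 75.76 mol; ν_R = −1, so ξ = 75.76/1 = 75.76 mol.
Outlet amounts (n = n₀ + ν ξ):
  R: 138.5 − 1(75.76) = 62.74
  M: 859.3 − 2(75.76) = 707.8
  Q: 0 + 1(75.76) = 75.76
Total out = 846.3 mol; y_M = 707.8 / 846.3 = 0.8363.

0.836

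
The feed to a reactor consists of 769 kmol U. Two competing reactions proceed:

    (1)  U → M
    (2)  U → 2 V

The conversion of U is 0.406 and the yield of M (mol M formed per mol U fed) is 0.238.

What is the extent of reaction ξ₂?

ξ₂ = 129 kmol

Yield of M: 1ξ₁ / 769 = 0.238 → ξ₁ = 183 kmol.
Conversion of U: 1ξ₁ + 1ξ₂ = 0.406 × 769 = 312.2 → ξ₂ = 129.2 kmol.
Outlet amounts (n = n₀ + Σ ν·ξ):
  U: 769 − 1(183) − 1(129.2) = 456.8
  M: 0 + 1(183) = 183
  V: 0 + 2(129.2) = 258.4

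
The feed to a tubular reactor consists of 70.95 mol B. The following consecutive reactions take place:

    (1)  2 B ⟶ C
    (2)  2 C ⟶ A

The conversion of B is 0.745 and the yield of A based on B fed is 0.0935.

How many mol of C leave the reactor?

Conversion of B: B consumed = 2ξ₁ = 0.745 × 70.95 → ξ₁ = 26.43 mol.
Yield of A: 1ξ₂ / 70.95 = 0.0935 → ξ₂ = 6.634 mol.
Outlet amounts (n = n₀ + Σ ν·ξ):
  B: 70.95 − 2(26.43) = 18.09
  C: 0 + 1(26.43) − 2(6.634) = 13.16
  A: 0 + 1(6.634) = 6.634

13.2 mol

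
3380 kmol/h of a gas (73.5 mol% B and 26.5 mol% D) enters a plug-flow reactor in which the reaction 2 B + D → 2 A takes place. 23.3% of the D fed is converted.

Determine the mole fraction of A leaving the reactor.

0.132

D reacted = 0.233 × 895.7 = 208.7 kmol/h; ν_D = −1, so ξ = 208.7/1 = 208.7 kmol/h.
Outlet amounts (n = n₀ + ν ξ):
  B: 2484 − 2(208.7) = 2067
  D: 895.7 − 1(208.7) = 687
  A: 0 + 2(208.7) = 417.4
Total out = 3171 kmol/h; y_A = 417.4 / 3171 = 0.1316.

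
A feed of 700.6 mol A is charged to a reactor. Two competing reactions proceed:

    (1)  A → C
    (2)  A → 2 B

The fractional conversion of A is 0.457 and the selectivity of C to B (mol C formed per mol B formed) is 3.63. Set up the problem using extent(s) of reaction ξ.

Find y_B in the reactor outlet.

0.105

Conversion of A: A consumed = 0.457 × 700.6 = 320.2 mol = 1ξ₁ + 1ξ₂.
Selectivity: 1ξ₁ / (2ξ₂) = 3.63 → ξ₁ = 7.26 ξ₂.
Substitute: (1·7.26 + 1) ξ₂ = 320.2 → ξ₂ = 38.76 mol, ξ₁ = 281.4 mol.
Outlet amounts (n = n₀ + Σ ν·ξ):
  A: 700.6 − 1(281.4) − 1(38.76) = 380.4
  C: 0 + 1(281.4) = 281.4
  B: 0 + 2(38.76) = 77.52
Total out = 739.4 mol; y_B = 77.52 / 739.4 = 0.1049.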